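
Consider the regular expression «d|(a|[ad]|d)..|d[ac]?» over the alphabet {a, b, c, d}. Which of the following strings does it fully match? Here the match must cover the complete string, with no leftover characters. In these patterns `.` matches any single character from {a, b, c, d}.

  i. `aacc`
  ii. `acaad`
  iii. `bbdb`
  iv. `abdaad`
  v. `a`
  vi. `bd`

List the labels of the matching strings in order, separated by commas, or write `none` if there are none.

none

i → no match
ii → no match
iii → no match
iv → no match
v → no match
vi → no match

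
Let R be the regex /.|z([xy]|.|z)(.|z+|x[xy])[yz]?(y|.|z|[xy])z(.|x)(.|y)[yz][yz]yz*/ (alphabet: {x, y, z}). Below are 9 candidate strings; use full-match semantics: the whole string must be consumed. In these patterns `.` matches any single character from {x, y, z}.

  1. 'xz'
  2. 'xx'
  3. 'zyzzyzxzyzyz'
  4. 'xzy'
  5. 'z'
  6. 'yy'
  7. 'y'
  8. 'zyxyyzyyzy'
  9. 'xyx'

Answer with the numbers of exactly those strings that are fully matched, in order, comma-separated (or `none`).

1 → no match
2 → no match
3 → match
4 → no match
5 → match
6 → no match
7 → match
8 → no match
9 → no match

3, 5, 7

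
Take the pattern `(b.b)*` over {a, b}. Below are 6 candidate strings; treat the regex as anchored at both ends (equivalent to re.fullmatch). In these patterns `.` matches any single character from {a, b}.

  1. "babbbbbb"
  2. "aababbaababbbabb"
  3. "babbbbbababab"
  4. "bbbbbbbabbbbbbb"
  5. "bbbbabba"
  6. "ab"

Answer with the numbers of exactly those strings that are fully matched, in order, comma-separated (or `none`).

1 → no match
2 → no match
3 → no match
4 → match
5 → no match
6 → no match

4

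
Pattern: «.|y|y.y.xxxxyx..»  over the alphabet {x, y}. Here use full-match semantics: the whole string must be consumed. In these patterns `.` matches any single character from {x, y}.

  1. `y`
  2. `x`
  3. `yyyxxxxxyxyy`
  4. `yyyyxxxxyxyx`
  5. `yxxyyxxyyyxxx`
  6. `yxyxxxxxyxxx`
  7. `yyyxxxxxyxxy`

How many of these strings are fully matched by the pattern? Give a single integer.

6

1 → match
2 → match
3 → match
4 → match
5 → no match
6 → match
7 → match
Total matched: 6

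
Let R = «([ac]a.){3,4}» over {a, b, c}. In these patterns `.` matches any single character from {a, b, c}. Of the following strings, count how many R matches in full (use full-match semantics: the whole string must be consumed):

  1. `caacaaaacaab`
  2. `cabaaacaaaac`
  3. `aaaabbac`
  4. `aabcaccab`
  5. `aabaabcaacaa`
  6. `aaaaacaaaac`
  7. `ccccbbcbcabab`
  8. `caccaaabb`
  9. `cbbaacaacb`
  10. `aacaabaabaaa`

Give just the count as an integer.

1. `caacaaaacaab` → match
2. `cabaaacaaaac` → match
3. `aaaabbac` → no match
4. `aabcaccab` → match
5. `aabaabcaacaa` → match
6. `aaaaacaaaac` → no match
7 → no match
8. `caccaaabb` → no match
9. `cbbaacaacb` → no match
10. `aacaabaabaaa` → match
Total matched: 5

5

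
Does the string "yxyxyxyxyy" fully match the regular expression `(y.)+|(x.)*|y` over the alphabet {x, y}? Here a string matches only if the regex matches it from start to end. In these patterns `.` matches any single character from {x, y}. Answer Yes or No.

Yes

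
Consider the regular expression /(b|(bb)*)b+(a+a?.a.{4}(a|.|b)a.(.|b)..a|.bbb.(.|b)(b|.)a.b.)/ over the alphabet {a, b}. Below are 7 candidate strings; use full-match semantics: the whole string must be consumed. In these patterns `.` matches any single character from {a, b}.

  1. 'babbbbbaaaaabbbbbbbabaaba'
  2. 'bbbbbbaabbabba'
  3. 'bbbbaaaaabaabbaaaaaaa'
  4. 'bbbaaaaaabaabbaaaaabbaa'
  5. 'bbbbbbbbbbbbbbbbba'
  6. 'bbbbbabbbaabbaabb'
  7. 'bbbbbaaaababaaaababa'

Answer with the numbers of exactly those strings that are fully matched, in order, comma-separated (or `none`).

1 → no match
2 → no match
3 → no match
4 → no match
5 → no match
6 → no match
7 → match

7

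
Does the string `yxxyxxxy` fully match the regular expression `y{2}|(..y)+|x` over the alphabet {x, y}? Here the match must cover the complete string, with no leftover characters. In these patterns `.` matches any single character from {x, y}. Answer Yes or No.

No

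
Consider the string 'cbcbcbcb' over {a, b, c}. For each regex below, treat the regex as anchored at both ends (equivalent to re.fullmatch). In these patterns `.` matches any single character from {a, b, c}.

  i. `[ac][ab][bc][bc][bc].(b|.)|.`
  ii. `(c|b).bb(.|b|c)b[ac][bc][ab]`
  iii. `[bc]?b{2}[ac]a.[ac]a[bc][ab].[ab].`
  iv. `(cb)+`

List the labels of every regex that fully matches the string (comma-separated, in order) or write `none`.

iv

i → no match
ii → no match
iii → no match
iv → match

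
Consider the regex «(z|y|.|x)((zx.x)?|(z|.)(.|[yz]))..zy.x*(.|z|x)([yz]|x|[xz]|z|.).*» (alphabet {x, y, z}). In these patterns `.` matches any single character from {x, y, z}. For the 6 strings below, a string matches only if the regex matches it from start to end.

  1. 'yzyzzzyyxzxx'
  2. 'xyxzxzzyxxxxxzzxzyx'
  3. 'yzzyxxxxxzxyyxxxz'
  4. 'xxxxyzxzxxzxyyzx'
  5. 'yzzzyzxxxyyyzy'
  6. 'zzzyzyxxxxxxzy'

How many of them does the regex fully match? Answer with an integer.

1 → match
2 → no match
3 → no match
4 → no match
5 → match
6 → no match
Total matched: 2

2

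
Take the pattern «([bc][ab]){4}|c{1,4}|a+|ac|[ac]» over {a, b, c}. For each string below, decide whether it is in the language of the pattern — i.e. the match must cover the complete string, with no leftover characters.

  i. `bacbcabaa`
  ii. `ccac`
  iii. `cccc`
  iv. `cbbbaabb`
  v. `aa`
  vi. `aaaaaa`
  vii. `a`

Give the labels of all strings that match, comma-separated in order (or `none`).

iii, v, vi, vii

i → no match
ii → no match
iii → match
iv → no match
v → match
vi → match
vii → match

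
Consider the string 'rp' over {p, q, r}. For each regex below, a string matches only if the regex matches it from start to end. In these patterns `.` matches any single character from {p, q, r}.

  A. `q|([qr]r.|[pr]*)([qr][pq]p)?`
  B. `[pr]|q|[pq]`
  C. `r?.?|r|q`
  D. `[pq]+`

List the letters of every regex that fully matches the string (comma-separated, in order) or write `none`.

A, C

A → match
B → no match
C → match
D → no match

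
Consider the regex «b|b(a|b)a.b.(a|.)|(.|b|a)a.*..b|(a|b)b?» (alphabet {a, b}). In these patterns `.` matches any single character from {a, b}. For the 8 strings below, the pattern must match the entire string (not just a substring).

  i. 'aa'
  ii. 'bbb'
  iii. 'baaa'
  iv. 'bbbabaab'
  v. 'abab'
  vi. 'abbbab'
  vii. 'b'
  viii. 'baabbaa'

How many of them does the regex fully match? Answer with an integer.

2

i. 'aa' → no match
ii. 'bbb' → no match
iii. 'baaa' → no match
iv. 'bbbabaab' → no match
v. 'abab' → no match
vi. 'abbbab' → no match
vii. 'b' → match
viii. 'baabbaa' → match
Total matched: 2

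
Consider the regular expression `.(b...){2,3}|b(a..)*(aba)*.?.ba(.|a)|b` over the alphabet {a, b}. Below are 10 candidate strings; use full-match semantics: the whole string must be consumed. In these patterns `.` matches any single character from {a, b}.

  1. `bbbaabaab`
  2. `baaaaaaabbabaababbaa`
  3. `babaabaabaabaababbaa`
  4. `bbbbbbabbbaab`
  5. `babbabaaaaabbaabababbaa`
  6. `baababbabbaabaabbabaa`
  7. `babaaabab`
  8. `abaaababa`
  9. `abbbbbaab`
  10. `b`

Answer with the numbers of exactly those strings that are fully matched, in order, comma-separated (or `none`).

1, 2, 3, 4, 5, 6, 7, 8, 9, 10

1. `bbbaabaab` → match
2 → match
3 → match
4 → match
5 → match
6 → match
7. `babaaabab` → match
8. `abaaababa` → match
9. `abbbbbaab` → match
10. `b` → match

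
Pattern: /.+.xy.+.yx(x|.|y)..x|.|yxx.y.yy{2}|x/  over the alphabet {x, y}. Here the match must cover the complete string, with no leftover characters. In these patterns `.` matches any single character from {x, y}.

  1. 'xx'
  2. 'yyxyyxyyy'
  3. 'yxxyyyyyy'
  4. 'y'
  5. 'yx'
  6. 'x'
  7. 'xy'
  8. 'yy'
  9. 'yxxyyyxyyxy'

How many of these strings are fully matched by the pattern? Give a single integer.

1 → no match
2 → no match
3 → match
4 → match
5 → no match
6 → match
7 → no match
8 → no match
9 → no match
Total matched: 3

3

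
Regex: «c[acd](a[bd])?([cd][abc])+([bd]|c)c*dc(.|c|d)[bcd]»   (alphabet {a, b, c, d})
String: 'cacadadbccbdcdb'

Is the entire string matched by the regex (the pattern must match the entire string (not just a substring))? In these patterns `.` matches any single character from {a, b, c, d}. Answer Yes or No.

Yes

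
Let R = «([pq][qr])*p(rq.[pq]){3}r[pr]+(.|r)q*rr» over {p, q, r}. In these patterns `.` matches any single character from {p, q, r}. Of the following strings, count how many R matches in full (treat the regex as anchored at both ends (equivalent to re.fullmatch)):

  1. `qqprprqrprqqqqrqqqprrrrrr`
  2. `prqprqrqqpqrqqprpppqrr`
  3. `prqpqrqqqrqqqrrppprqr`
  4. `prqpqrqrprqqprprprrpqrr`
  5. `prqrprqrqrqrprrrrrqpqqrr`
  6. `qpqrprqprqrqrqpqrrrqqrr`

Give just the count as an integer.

1

1 → no match
2 → no match
3 → no match — must end with `rr`
4 → match
5 → no match
6 → no match
Total matched: 1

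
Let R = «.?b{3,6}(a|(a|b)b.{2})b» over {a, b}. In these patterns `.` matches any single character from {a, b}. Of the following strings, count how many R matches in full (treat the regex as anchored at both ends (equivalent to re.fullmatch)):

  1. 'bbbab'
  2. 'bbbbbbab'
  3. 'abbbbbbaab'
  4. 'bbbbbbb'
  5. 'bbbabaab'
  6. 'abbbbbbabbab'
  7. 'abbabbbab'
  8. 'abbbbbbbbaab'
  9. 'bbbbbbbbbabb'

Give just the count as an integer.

1 → match
2 → match
3 → match
4 → no match
5 → match
6 → match
7 → no match
8 → match
9 → match
Total matched: 7

7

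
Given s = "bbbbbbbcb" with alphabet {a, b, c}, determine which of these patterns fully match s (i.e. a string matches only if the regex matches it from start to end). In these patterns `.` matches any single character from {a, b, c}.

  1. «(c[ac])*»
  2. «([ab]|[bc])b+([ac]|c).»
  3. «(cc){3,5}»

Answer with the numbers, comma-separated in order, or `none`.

2

1 → no match
2 → match
3 → no match — must start with "cc"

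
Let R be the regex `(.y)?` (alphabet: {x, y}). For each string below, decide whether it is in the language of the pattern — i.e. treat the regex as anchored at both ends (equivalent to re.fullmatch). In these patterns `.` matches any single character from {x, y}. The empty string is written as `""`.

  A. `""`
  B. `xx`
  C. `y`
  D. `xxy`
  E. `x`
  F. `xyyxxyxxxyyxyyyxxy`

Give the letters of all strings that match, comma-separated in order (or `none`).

A

A → match
B → no match
C → no match
D → no match
E → no match
F → no match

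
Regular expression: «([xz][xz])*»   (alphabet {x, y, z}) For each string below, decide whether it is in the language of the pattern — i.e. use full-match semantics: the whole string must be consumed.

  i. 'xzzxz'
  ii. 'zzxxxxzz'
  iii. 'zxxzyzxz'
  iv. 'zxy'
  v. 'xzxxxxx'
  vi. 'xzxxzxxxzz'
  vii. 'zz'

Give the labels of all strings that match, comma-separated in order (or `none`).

i → no match
ii → match
iii → no match
iv → no match
v → no match
vi → match
vii → match

ii, vi, vii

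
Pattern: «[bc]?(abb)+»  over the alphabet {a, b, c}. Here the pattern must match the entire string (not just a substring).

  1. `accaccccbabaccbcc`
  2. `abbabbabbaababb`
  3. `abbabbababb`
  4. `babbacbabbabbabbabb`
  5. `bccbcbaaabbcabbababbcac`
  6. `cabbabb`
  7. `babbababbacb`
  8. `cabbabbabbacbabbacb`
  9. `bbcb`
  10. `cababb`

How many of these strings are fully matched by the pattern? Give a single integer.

1 → no match — must end with `abb`
2 → no match
3 → no match
4 → no match
5 → no match — must end with `abb`
6 → match
7 → no match — must end with `abb`
8 → no match — must end with `abb`
9 → no match — must end with `abb`
10 → no match
Total matched: 1

1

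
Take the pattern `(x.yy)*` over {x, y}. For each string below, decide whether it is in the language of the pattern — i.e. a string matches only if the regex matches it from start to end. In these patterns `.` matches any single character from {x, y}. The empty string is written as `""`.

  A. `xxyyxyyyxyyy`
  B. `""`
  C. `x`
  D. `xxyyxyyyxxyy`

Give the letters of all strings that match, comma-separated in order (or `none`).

A, B, D

A. `xxyyxyyyxyyy` → match
B. `""` → match
C. `x` → no match
D. `xxyyxyyyxxyy` → match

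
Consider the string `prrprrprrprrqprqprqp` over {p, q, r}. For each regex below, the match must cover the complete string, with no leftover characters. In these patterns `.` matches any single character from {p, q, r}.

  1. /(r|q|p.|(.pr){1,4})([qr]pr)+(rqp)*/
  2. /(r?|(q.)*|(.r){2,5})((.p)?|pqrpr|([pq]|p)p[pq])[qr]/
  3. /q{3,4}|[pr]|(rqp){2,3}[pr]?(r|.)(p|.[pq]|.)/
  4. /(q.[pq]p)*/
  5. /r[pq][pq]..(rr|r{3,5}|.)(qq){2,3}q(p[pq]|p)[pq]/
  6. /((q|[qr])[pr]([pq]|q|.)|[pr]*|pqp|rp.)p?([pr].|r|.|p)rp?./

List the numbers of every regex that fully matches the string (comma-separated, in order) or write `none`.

1

1 → match
2 → no match
3 → no match
4 → no match
5 → no match — must start with `r`
6 → no match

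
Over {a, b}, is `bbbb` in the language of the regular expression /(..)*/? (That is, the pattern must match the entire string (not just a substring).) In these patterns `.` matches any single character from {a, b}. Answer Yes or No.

Yes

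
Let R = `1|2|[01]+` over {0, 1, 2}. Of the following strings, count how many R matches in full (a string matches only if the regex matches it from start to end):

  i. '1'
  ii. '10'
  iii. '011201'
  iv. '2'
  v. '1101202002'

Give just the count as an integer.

i → match
ii → match
iii → no match
iv → match
v → no match
Total matched: 3

3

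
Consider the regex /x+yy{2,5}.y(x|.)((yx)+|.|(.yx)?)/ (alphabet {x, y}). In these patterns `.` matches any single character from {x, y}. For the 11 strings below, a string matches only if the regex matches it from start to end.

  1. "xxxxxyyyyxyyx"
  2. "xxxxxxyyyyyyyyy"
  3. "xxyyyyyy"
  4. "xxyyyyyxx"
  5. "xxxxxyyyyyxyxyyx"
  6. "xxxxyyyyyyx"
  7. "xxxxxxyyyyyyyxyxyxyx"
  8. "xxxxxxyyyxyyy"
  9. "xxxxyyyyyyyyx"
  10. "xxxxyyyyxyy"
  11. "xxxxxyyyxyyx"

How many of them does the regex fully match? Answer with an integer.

1 → match
2 → match
3 → match
4 → match
5 → match
6 → match
7 → match
8 → match
9 → match
10 → match
11 → match
Total matched: 11

11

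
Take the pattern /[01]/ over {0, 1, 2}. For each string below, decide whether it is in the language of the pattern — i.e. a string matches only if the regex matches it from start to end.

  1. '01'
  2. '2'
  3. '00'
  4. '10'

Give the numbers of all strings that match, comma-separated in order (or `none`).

1 → no match
2 → no match
3 → no match
4 → no match

none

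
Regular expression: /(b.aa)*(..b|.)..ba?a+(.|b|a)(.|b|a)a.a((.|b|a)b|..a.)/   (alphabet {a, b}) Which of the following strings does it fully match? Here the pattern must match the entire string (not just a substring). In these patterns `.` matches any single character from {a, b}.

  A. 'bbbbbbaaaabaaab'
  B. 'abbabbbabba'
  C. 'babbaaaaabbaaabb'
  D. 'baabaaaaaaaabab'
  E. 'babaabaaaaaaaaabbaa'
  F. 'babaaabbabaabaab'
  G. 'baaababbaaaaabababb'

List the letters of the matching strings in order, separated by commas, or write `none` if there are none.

A → no match
B → no match
C → match
D → match
E → match
F → no match
G → match

C, D, E, G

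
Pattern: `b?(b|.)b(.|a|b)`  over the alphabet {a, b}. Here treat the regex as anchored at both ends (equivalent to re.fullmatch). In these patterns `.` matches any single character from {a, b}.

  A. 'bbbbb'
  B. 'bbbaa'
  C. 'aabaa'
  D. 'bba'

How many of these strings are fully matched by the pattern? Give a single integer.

A → no match
B → no match
C → no match
D → match
Total matched: 1

1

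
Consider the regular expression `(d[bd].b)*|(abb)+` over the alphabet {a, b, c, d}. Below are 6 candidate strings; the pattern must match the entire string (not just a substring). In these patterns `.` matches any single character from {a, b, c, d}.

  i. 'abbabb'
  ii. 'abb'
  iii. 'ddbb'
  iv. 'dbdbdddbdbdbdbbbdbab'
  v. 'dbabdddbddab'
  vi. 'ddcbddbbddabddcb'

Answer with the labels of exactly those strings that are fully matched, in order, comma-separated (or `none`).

i, ii, iii, iv, v, vi

i. 'abbabb' → match
ii. 'abb' → match
iii. 'ddbb' → match
iv → match
v. 'dbabdddbddab' → match
vi → match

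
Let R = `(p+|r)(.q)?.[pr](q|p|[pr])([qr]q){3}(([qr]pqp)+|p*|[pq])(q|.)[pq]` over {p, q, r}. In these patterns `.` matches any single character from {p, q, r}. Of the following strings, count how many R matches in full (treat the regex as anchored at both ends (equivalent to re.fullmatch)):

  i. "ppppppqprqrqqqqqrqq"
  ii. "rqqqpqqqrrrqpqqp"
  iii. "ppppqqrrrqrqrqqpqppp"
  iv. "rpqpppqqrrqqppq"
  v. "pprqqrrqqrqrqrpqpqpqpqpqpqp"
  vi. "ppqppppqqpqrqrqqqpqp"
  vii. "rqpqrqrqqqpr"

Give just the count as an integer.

2

i → no match
ii → no match
iii → match
iv → no match
v → match
vi → no match
vii → no match
Total matched: 2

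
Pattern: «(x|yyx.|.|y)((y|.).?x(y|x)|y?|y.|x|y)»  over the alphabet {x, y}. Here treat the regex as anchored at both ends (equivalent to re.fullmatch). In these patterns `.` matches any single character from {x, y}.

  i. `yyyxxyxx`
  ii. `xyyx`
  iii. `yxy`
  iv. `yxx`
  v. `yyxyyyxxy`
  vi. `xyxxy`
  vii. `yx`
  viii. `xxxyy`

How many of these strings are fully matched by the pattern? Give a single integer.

i. `yyyxxyxx` → no match
ii. `xyyx` → no match
iii. `yxy` → no match
iv. `yxx` → no match
v. `yyxyyyxxy` → no match
vi. `xyxxy` → match
vii. `yx` → match
viii. `xxxyy` → no match
Total matched: 2

2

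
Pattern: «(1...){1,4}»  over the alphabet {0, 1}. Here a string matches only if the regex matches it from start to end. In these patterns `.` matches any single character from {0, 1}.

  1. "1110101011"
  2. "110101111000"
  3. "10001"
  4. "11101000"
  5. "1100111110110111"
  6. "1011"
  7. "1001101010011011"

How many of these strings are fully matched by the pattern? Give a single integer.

1 → no match
2 → no match
3 → no match
4 → match
5 → no match
6 → match
7 → match
Total matched: 3

3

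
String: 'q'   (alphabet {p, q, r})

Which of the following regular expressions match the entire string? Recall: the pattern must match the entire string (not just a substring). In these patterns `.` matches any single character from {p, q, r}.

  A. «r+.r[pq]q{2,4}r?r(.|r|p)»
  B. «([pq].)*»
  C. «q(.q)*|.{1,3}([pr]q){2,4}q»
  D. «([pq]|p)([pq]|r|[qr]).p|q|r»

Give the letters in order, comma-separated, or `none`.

A → no match — must start with 'r'
B → no match
C → match
D → match

C, D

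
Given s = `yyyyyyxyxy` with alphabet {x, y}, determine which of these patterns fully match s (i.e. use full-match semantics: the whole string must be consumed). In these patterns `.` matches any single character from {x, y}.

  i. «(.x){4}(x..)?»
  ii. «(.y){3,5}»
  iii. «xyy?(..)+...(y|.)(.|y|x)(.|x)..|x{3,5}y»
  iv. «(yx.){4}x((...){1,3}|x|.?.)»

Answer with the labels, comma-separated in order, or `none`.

i → no match
ii → match
iii → no match
iv → no match — must start with `yx`

ii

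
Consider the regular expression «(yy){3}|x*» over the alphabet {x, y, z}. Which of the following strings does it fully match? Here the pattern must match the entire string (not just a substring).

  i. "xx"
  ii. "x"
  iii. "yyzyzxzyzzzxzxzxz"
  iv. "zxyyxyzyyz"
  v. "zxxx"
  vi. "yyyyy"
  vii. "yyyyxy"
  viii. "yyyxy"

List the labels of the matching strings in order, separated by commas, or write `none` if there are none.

i → match
ii → match
iii → no match
iv → no match
v → no match
vi → no match
vii → no match
viii → no match

i, ii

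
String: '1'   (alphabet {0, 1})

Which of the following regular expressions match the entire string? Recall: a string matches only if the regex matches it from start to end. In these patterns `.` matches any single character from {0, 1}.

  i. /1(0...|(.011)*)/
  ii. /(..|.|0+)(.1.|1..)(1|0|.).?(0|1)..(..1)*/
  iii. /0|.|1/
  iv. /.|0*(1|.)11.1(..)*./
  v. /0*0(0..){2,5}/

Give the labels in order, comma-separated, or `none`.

i, iii, iv

i → match
ii → no match
iii → match
iv → match
v → no match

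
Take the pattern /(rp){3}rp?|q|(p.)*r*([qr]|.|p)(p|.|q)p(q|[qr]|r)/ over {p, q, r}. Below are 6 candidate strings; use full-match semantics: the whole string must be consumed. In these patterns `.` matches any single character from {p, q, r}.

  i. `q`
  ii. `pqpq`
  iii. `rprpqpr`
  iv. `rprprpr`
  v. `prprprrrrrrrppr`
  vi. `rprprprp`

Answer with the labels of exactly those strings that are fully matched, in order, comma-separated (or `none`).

i → match
ii → match
iii → no match
iv → match
v → match
vi → match

i, ii, iv, v, vi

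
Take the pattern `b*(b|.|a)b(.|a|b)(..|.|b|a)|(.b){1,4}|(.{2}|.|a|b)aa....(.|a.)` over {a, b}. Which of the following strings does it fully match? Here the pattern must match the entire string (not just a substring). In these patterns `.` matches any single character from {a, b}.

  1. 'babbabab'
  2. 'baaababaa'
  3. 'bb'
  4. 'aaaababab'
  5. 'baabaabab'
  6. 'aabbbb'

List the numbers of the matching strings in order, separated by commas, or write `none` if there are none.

1. 'babbabab' → no match
2. 'baaababaa' → match
3. 'bb' → match
4. 'aaaababab' → match
5. 'baabaabab' → match
6. 'aabbbb' → no match

2, 3, 4, 5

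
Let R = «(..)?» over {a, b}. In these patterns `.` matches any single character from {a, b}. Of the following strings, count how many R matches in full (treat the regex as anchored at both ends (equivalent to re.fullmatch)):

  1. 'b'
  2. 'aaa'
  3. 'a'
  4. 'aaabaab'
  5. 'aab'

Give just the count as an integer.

1 → no match
2 → no match
3 → no match
4 → no match
5 → no match
Total matched: 0

0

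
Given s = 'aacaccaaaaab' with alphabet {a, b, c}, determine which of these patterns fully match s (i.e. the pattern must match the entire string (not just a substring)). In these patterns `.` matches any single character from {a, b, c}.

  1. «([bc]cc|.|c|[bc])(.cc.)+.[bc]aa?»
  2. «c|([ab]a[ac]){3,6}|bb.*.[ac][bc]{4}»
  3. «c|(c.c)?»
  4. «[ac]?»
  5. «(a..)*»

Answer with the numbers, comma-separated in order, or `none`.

5

1 → no match
2 → no match
3 → no match
4 → no match
5 → match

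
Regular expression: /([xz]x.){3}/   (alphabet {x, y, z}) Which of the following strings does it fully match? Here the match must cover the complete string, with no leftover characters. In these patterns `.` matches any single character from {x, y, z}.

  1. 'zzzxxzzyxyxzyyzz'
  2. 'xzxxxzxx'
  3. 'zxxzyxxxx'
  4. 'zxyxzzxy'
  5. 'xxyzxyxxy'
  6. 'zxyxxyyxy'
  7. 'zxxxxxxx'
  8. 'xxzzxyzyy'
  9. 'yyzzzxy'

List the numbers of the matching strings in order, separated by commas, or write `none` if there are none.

1 → no match
2 → no match
3 → no match
4 → no match
5 → match
6 → no match
7 → no match
8 → no match
9 → no match

5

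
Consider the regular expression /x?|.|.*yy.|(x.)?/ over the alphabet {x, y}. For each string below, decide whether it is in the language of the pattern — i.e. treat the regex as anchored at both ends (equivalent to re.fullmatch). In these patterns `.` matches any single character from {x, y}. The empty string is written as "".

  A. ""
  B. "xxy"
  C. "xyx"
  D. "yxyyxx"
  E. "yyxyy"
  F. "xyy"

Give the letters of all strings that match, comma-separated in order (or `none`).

A

A. "" → match
B. "xxy" → no match
C. "xyx" → no match
D. "yxyyxx" → no match
E. "yyxyy" → no match
F. "xyy" → no match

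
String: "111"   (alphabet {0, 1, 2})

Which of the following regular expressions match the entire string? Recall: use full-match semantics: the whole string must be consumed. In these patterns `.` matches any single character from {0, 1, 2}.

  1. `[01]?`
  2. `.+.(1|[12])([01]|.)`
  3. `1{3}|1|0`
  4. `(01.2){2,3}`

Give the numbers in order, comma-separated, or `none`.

1 → no match
2 → no match
3 → match
4 → no match — must start with "01"

3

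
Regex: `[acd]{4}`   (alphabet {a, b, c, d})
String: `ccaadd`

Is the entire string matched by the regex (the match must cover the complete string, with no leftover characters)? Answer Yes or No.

No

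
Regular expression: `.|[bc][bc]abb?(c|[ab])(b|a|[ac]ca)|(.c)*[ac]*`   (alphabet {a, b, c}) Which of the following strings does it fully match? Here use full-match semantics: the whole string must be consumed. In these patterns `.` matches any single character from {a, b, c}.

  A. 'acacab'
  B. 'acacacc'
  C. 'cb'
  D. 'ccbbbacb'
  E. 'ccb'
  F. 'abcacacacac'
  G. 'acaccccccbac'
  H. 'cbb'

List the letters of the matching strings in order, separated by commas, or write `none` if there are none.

A → no match
B → match
C → no match
D → no match
E → no match
F → no match
G → no match
H → no match

B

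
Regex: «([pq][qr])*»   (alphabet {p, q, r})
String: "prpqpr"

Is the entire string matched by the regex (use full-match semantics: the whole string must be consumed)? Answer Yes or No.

Yes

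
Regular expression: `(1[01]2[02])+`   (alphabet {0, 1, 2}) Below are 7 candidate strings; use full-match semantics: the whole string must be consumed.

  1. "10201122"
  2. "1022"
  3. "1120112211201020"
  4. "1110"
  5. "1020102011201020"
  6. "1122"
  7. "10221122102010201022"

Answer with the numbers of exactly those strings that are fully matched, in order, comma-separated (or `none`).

1 → match
2 → match
3 → match
4 → no match
5 → match
6 → match
7 → match

1, 2, 3, 5, 6, 7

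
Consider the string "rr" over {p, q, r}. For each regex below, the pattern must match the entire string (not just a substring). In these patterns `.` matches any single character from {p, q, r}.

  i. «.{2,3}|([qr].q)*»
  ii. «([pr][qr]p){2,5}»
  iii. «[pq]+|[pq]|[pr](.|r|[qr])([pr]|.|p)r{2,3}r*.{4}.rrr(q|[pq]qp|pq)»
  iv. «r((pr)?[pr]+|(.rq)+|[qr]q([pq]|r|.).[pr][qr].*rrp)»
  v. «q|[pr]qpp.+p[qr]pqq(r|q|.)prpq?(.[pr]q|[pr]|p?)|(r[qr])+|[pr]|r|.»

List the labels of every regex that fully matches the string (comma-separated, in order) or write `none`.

i, iv, v

i → match
ii → no match — must end with "p"
iii → no match
iv → match
v → match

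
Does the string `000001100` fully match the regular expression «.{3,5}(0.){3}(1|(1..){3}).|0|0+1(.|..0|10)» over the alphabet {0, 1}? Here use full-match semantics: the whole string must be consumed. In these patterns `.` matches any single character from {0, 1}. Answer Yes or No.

Yes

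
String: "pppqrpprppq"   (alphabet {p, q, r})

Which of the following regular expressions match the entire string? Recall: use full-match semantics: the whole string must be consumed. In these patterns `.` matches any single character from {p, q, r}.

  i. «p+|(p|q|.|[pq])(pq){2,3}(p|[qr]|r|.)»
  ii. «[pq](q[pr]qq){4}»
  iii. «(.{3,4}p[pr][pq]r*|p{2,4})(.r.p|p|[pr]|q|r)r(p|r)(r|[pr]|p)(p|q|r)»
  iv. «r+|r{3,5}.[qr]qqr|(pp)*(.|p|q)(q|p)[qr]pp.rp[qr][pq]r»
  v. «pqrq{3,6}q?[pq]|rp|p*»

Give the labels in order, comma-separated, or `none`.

iii

i → no match
ii → no match — must end with "qq"
iii → match
iv → no match
v → no match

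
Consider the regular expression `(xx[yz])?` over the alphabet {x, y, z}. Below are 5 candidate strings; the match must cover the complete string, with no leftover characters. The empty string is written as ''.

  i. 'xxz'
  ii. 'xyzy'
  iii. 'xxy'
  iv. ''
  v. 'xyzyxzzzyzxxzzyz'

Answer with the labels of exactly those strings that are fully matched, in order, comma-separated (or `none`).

i. 'xxz' → match
ii. 'xyzy' → no match
iii. 'xxy' → match
iv. '' → match
v → no match

i, iii, iv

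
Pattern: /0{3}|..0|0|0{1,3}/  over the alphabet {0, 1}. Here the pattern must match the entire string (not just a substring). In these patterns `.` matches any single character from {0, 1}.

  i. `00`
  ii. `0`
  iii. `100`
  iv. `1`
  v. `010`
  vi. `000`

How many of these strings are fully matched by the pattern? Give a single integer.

5

i. `00` → match
ii. `0` → match
iii. `100` → match
iv. `1` → no match — must end with `0`
v. `010` → match
vi. `000` → match
Total matched: 5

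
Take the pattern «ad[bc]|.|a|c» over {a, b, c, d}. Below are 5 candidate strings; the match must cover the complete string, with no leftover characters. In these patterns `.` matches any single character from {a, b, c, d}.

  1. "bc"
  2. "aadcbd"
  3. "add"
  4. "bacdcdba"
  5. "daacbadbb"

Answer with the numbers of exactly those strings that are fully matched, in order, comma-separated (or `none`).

1 → no match
2 → no match
3 → no match
4 → no match
5 → no match

none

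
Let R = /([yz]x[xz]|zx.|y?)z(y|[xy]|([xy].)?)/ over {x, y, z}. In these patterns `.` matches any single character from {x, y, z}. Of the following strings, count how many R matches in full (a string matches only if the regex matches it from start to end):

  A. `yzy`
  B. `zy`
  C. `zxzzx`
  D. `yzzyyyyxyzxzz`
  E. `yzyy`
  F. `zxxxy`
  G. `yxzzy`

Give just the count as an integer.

A → match
B → match
C → match
D → no match
E → match
F → no match
G → match
Total matched: 5

5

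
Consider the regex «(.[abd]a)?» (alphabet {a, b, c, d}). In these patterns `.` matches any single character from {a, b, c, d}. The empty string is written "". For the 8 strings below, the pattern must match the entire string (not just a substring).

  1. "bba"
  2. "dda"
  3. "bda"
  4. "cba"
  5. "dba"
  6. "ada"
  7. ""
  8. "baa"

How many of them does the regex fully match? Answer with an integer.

1. "bba" → match
2. "dda" → match
3. "bda" → match
4. "cba" → match
5. "dba" → match
6. "ada" → match
7. "" → match
8. "baa" → match
Total matched: 8

8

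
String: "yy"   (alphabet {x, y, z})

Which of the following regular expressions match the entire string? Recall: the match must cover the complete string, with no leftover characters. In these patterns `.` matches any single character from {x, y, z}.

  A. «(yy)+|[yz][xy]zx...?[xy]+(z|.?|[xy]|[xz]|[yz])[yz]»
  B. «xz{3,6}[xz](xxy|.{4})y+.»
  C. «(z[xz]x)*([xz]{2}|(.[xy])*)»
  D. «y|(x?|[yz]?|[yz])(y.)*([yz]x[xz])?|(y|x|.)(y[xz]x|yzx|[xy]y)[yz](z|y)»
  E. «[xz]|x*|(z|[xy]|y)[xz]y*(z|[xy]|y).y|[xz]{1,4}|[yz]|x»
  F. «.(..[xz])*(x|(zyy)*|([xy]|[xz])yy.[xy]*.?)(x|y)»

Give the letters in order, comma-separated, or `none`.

A, C, D, F

A → match
B → no match — must start with "xz"
C → match
D → match
E → no match
F → match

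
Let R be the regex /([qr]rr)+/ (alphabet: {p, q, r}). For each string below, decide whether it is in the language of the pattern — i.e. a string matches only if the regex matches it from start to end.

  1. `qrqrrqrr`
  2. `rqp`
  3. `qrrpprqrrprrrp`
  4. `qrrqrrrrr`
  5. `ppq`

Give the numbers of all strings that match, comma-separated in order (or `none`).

1 → no match
2 → no match — must end with `rr`
3 → no match — must end with `rr`
4 → match
5 → no match — must end with `rr`

4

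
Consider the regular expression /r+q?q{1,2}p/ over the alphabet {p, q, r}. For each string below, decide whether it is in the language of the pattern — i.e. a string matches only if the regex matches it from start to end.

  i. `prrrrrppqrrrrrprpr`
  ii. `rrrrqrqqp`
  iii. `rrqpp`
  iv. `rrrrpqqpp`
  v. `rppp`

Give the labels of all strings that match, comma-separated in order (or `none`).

i → no match — must start with `r`
ii. `rrrrqrqqp` → no match
iii. `rrqpp` → no match — must end with `qp`
iv. `rrrrpqqpp` → no match — must end with `qp`
v. `rppp` → no match — must end with `qp`

none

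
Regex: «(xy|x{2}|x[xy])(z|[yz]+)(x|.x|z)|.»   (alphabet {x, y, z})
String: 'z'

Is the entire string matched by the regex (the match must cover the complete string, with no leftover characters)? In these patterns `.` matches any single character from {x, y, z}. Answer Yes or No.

Yes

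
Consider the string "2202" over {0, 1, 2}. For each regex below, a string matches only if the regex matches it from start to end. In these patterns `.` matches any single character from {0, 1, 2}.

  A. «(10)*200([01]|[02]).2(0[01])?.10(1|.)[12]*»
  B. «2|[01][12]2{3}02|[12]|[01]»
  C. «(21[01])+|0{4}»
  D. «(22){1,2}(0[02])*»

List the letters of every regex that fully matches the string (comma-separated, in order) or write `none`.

A → no match
B → no match
C → no match
D → match

D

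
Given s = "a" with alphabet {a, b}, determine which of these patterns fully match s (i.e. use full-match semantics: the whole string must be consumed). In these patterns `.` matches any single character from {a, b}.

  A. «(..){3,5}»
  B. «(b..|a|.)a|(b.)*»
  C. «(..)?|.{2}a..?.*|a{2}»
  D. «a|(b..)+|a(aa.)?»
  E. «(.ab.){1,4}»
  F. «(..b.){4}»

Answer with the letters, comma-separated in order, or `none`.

A → no match
B → no match
C → no match
D → match
E → no match
F → no match

D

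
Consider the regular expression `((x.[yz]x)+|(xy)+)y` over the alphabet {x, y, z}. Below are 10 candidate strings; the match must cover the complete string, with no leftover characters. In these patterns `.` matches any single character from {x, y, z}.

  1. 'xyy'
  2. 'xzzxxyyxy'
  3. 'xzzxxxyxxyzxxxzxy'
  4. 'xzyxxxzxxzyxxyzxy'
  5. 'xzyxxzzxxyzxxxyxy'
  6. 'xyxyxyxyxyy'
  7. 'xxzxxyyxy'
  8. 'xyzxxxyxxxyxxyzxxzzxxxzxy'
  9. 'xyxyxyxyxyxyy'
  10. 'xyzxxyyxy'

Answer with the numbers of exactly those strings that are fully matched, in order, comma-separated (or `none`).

1, 2, 3, 4, 5, 6, 7, 8, 9, 10

1. 'xyy' → match
2. 'xzzxxyyxy' → match
3 → match
4 → match
5 → match
6. 'xyxyxyxyxyy' → match
7. 'xxzxxyyxy' → match
8 → match
9 → match
10. 'xyzxxyyxy' → match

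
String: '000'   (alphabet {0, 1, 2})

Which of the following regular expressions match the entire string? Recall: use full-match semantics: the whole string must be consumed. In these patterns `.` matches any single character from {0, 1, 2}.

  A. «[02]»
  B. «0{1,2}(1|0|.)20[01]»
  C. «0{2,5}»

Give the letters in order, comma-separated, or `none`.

A → no match
B → no match
C → match

C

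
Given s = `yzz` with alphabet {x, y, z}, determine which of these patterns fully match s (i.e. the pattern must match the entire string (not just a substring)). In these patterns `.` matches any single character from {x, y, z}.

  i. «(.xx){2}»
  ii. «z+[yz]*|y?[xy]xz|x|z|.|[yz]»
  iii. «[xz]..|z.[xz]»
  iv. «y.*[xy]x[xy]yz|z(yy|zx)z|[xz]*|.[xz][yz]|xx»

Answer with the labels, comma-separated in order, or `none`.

i → no match — must end with `xx`
ii → no match
iii → no match
iv → match

iv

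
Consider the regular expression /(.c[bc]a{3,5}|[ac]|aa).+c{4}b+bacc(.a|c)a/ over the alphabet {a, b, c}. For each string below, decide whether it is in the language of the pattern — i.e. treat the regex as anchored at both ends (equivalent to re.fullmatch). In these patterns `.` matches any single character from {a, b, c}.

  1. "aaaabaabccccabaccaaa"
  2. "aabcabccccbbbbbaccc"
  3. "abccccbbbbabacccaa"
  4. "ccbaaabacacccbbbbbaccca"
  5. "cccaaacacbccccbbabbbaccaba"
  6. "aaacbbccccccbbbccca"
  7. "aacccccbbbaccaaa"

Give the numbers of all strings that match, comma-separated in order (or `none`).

7

1 → no match
2 → no match — must end with "a"
3 → no match
4 → no match
5 → no match
6 → no match
7 → match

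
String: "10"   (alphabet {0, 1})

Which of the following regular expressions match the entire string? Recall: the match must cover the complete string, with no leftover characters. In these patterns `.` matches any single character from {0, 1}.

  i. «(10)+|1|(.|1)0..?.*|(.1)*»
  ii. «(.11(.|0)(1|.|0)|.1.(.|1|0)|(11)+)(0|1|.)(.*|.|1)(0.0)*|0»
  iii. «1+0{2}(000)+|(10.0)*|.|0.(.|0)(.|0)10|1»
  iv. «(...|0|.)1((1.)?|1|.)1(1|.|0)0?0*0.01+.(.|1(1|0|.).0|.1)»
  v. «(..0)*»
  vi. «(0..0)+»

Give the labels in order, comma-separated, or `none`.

i → match
ii → no match
iii → no match
iv → no match
v → no match
vi → no match — must start with "0"

i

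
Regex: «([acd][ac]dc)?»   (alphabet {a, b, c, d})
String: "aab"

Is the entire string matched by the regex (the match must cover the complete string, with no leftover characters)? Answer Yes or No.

No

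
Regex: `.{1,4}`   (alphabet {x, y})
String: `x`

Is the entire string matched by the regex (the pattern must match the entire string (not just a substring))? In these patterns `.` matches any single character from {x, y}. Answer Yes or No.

Yes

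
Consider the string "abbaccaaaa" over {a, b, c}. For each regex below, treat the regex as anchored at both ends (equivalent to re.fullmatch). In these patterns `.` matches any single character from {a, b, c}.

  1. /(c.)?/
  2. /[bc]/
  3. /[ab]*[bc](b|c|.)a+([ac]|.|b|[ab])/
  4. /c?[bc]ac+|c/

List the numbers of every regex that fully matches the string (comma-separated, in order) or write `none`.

1 → no match
2 → no match
3 → match
4 → no match — must end with "c"

3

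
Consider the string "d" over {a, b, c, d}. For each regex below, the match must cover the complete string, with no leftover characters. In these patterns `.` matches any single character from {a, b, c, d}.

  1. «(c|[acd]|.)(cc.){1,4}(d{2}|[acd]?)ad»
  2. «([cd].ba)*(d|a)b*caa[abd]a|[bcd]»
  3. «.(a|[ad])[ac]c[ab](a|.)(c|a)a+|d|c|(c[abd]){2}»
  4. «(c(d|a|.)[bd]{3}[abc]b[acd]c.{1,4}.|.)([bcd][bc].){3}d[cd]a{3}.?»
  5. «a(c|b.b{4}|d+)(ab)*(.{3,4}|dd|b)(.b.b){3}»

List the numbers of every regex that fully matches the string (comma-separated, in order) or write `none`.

2, 3

1 → no match — must end with "ad"
2 → match
3 → match
4 → no match
5 → no match — must start with "a"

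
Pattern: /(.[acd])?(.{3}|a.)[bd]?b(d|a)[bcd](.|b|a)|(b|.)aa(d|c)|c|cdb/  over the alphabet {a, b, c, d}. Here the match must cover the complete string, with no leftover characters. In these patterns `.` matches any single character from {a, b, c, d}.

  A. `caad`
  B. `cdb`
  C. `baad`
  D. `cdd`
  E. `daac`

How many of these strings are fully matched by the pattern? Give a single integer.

A → match
B → match
C → match
D → no match
E → match
Total matched: 4

4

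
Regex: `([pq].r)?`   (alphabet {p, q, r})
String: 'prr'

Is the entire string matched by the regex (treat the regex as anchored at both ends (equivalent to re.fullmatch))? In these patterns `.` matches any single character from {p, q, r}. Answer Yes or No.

Yes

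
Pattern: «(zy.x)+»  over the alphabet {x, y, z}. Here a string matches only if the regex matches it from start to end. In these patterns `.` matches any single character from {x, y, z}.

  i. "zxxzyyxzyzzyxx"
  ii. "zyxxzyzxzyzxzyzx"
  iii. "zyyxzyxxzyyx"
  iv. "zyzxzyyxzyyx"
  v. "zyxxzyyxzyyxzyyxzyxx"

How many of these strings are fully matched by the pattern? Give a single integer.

i → no match — must start with "zy"
ii → match
iii → match
iv → match
v → match
Total matched: 4

4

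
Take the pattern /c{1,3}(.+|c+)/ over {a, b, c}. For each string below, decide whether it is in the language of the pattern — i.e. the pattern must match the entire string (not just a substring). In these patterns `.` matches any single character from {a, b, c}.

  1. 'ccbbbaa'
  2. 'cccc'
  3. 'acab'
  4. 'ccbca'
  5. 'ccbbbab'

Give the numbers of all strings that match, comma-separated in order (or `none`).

1. 'ccbbbaa' → match
2. 'cccc' → match
3. 'acab' → no match — must start with 'c'
4. 'ccbca' → match
5. 'ccbbbab' → match

1, 2, 4, 5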